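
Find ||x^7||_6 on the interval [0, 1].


Step 1: ||f||_6 = (integral_0^1 |x^7|^6 dx)^(1/6)
     = (integral_0^1 x^42 dx)^(1/6)
Step 2: integral_0^1 x^42 dx = [x^43/(43)] from 0 to 1 = 1^43/43
     = 1/43 = 0.023256
Step 3: ||f||_6 = (0.023256)^(1/6) = 0.534263


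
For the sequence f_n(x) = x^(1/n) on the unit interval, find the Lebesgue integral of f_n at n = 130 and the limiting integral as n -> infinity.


At n = 130: f_130(x) = x^(1/130).
Step 1: integral(x^(1/130), 0, 1) = [x^(1/130+1) / (1/130+1)] from 0 to 1
     = 1 / (1/130 + 1) = 1 / ((130+1)/130) = 130/(130+1)
     = 130/131 = 0.992366
Step 2: As n -> infinity, f_n(x) = x^(1/n) -> 1 for x in (0,1], and f_n is increasing in n.
By MCT, lim_n integral(f_n) = integral(lim_n f_n) = integral(1, 0, 1) = 1.
Step 3: Verify convergence: 130/131 = 0.992366 -> 1


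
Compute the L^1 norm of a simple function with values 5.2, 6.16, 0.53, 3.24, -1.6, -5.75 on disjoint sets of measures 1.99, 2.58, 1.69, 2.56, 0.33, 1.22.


Step 1: Compute |f_i|^1 for each value:
  |5.2|^1 = 5.2
  |6.16|^1 = 6.16
  |0.53|^1 = 0.53
  |3.24|^1 = 3.24
  |-1.6|^1 = 1.6
  |-5.75|^1 = 5.75
Step 2: Multiply by measures and sum:
  5.2 * 1.99 = 10.348
  6.16 * 2.58 = 15.8928
  0.53 * 1.69 = 0.8957
  3.24 * 2.56 = 8.2944
  1.6 * 0.33 = 0.528
  5.75 * 1.22 = 7.015
Sum = 10.348 + 15.8928 + 0.8957 + 8.2944 + 0.528 + 7.015 = 42.9739
Step 3: Take the p-th root:
||f||_1 = (42.9739)^(1/1) = 42.9739


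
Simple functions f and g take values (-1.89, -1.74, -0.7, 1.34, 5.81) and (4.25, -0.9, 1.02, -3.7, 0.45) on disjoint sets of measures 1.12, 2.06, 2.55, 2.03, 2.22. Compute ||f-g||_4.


Step 1: Compute differences f_i - g_i:
  -1.89 - 4.25 = -6.14
  -1.74 - -0.9 = -0.84
  -0.7 - 1.02 = -1.72
  1.34 - -3.7 = 5.04
  5.81 - 0.45 = 5.36
Step 2: Compute |diff|^4 * measure for each set:
  |-6.14|^4 * 1.12 = 1421.25984 * 1.12 = 1591.811021
  |-0.84|^4 * 2.06 = 0.497871 * 2.06 = 1.025615
  |-1.72|^4 * 2.55 = 8.752131 * 2.55 = 22.317933
  |5.04|^4 * 2.03 = 645.241283 * 2.03 = 1309.839804
  |5.36|^4 * 2.22 = 825.389916 * 2.22 = 1832.365614
Step 3: Sum = 4757.359986
Step 4: ||f-g||_4 = (4757.359986)^(1/4) = 8.305036


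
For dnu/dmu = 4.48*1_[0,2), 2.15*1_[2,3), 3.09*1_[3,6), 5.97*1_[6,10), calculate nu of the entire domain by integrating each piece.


Integrate each piece of the Radon-Nikodym derivative:
Step 1: integral_0^2 4.48 dx = 4.48*(2-0) = 4.48*2 = 8.96
Step 2: integral_2^3 2.15 dx = 2.15*(3-2) = 2.15*1 = 2.15
Step 3: integral_3^6 3.09 dx = 3.09*(6-3) = 3.09*3 = 9.27
Step 4: integral_6^10 5.97 dx = 5.97*(10-6) = 5.97*4 = 23.88
Total: 8.96 + 2.15 + 9.27 + 23.88 = 44.26


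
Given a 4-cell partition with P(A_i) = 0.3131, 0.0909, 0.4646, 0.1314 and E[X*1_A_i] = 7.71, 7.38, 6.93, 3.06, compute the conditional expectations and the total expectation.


For each cell A_i: E[X|A_i] = E[X*1_A_i] / P(A_i)
Step 1: E[X|A_1] = 7.71 / 0.3131 = 24.624721
Step 2: E[X|A_2] = 7.38 / 0.0909 = 81.188119
Step 3: E[X|A_3] = 6.93 / 0.4646 = 14.916057
Step 4: E[X|A_4] = 3.06 / 0.1314 = 23.287671
Verification: E[X] = sum E[X*1_A_i] = 7.71 + 7.38 + 6.93 + 3.06 = 25.08


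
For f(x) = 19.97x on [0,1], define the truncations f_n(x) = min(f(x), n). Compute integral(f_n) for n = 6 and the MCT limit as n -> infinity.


f(x) = 19.97x on [0,1]; f_n(x) = min(19.97x, n). At n = 6:
Step 1: f(x) reaches 6 at x = 6/19.97 = 0.300451
Step 2: integral(f_6) = integral(19.97x, 0, 0.300451) + integral(6, 0.300451, 1)
       = 19.97*0.300451^2/2 + 6*(1 - 0.300451)
       = 0.901352 + 4.197296
       = 5.098648
Step 3: As n -> infinity, f_n increases to f, so by MCT integral(f_n) -> integral(f) = 19.97/2 = 9.985.
Convergence: integral(f_6) = 5.098648 -> 9.985 as n -> infinity


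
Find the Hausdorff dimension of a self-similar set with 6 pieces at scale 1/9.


For a self-similar set with N copies scaled by 1/r:
dim_H = log(N)/log(r) = log(6)/log(9)
= 1.791759/2.197225
= 0.815465


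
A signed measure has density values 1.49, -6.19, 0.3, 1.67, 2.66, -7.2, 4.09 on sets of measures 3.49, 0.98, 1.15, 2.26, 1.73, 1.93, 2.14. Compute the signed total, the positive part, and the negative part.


Step 1: Compute signed measure on each set:
  Set 1: 1.49 * 3.49 = 5.2001
  Set 2: -6.19 * 0.98 = -6.0662
  Set 3: 0.3 * 1.15 = 0.345
  Set 4: 1.67 * 2.26 = 3.7742
  Set 5: 2.66 * 1.73 = 4.6018
  Set 6: -7.2 * 1.93 = -13.896
  Set 7: 4.09 * 2.14 = 8.7526
Step 2: Total signed measure = (5.2001) + (-6.0662) + (0.345) + (3.7742) + (4.6018) + (-13.896) + (8.7526)
     = 2.7115
Step 3: Positive part mu+(X) = sum of positive contributions = 22.6737
Step 4: Negative part mu-(X) = |sum of negative contributions| = 19.9622


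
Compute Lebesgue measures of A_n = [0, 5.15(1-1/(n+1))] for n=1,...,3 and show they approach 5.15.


By continuity of measure from below: if A_n increases to A, then m(A_n) -> m(A).
Here A = [0, 5.15], so m(A) = 5.15
Step 1: a_1 = 5.15*(1 - 1/2) = 2.575, m(A_1) = 2.575
Step 2: a_2 = 5.15*(1 - 1/3) = 3.4333, m(A_2) = 3.4333
Step 3: a_3 = 5.15*(1 - 1/4) = 3.8625, m(A_3) = 3.8625
Limit: m(A_n) -> m([0,5.15]) = 5.15


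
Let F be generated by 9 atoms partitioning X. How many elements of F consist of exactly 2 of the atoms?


Each element of F is a union of some subset of the 9 atoms.
Elements that are unions of exactly 2 atoms correspond to 2-element subsets of the 9 atoms.
Count = C(9, 2) = 9! / (2! * 7!) = 36.


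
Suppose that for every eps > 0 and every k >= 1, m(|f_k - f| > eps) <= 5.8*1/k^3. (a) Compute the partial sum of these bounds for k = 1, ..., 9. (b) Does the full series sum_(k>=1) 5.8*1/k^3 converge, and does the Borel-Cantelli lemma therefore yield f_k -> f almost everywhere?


Step 1: List the terms 5.8*1/k^3 for k = 1 to 9:
  k=1: 5.8
  k=2: 0.725
  k=3: 0.214815
  k=4: 0.090625
  k=5: 0.0464
  k=6: 0.026852
  k=7: 0.01691
  k=8: 0.011328
  k=9: 0.007956
Step 2: Partial sum = 5.8 + 0.725 + 0.214815 + 0.090625 + 0.0464 + 0.026852 + 0.01691 + 0.011328 + 0.007956
     = 6.939886
Step 3: The full series sum_(k>=1) 5.8*1/k^3 converges (p-series with p = 3 > 1; a constant multiple of a convergent series converges).
Step 4: Fix eps > 0. Since sum_k m(|f_k - f| > eps) < infinity, the Borel-Cantelli lemma gives
        m(limsup_k {|f_k - f| > eps}) = 0, i.e. for a.e. x, |f_k(x) - f(x)| <= eps for all large k.
        Applying this with eps = 1/j for j = 1, 2, ... and intersecting the countably many full-measure sets,
        for a.e. x we get limsup_k |f_k(x) - f(x)| <= 1/j for every j, hence f_k -> f almost everywhere.
Conclusion: series converges; Borel-Cantelli yields f_k -> f a.e.


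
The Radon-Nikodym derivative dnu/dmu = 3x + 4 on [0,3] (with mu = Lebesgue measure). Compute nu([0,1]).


nu(A) = integral_A (dnu/dmu) dmu = integral_0^1 (3x + 4) dx
Step 1: Antiderivative F(x) = (3/2)x^2 + 4x
Step 2: F(1) = (3/2)*1^2 + 4*1 = 1.5 + 4 = 5.5
Step 3: F(0) = (3/2)*0^2 + 4*0 = 0.0 + 0 = 0.0
Step 4: nu([0,1]) = F(1) - F(0) = 5.5 - 0.0 = 5.5


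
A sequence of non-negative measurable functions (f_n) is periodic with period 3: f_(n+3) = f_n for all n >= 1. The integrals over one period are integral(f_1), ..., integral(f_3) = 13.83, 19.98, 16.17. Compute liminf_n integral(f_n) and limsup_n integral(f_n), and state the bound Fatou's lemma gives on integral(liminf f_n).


The sequence (integral(f_n)) is periodic with period 3, repeating the values 13.83, 19.98, 16.17 indefinitely.
Step 1: For a periodic sequence, every tail (a_m, a_(m+1), ...) contains all 3 period values infinitely often.
Step 2: Hence inf of every tail = min of the period values = min(13.83, 19.98, 16.17) = 13.83.
        liminf_n integral(f_n) = sup over m of (inf of tail from m) = 13.83.
Step 3: Similarly sup of every tail = max of the period values = 19.98.
        limsup_n integral(f_n) = 19.98.
Step 4: Fatou's lemma: integral(liminf_n f_n) <= liminf_n integral(f_n) = 13.83.
        So the integral of the pointwise liminf is at most 13.83.


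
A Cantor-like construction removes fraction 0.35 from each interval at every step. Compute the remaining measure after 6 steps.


Step 1: At each step, fraction remaining = 1 - 0.35 = 0.65
Step 2: After 6 steps, measure = (0.65)^6
Step 3: Computing the power step by step:
  After step 1: 0.65
  After step 2: 0.4225
  After step 3: 0.274625
  After step 4: 0.178506
  After step 5: 0.116029
  ...
Result = 0.075419


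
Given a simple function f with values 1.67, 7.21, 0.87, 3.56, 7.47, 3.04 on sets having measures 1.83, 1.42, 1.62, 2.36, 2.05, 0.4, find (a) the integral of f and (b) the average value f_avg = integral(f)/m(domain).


Step 1: Integral = sum(value_i * measure_i)
= 1.67*1.83 + 7.21*1.42 + 0.87*1.62 + 3.56*2.36 + 7.47*2.05 + 3.04*0.4
= 3.0561 + 10.2382 + 1.4094 + 8.4016 + 15.3135 + 1.216
= 39.6348
Step 2: Total measure of domain = 1.83 + 1.42 + 1.62 + 2.36 + 2.05 + 0.4 = 9.68
Step 3: Average value = 39.6348 / 9.68 = 4.094504


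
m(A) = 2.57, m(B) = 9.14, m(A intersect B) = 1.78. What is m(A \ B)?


m(A \ B) = m(A) - m(A n B)
= 2.57 - 1.78
= 0.79


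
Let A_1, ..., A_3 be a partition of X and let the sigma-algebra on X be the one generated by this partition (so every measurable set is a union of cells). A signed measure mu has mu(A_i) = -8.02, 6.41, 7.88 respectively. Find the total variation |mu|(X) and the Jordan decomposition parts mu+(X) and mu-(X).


Step 1: Every measurable set is a union of atoms (the cells / points), so a Hahn decomposition is
  obtained by grouping atoms by sign: P = union of atoms with mu > 0, N = union of the remaining atoms.
  Atoms in P (indices): 2, 3;  atoms in N (indices): 1
  Positive values: 6.41, 7.88
  Negative values: -8.02
Step 2: mu+(X) = mu(P) = sum of positive atom values = 14.29
Step 3: mu-(X) = -mu(N) = sum of |negative atom values| = 8.02
Step 4: |mu|(X) = mu+(X) + mu-(X) = 14.29 + 8.02 = 22.31


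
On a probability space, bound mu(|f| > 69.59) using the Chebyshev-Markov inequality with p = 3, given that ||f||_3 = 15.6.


Chebyshev/Markov inequality: mu(|f| > eps) <= (||f||_p / eps)^p
Step 1: ||f||_3 / eps = 15.6 / 69.59 = 0.22417
Step 2: Raise to power p = 3:
  (0.22417)^3 = 0.011265
Step 3: Therefore mu(|f| > 69.59) <= 0.011265


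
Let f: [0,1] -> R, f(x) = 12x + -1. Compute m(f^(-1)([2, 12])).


f^(-1)([2, 12]) = {x : 2 <= 12x + -1 <= 12}
Solving: (2 - -1)/12 <= x <= (12 - -1)/12
= [0.25, 1.083333]
Intersecting with [0,1]: [0.25, 1]
Measure = 1 - 0.25 = 0.75


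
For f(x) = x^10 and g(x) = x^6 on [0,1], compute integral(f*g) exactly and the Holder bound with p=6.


Step 1: Exact integral of f*g = integral(x^16, 0, 1) = 1/17
     = 0.058824
Step 2: Holder bound with p=6, q=1.2:
  ||f||_p = (integral x^60 dx)^(1/6) = (1/61)^(1/6) = 0.504017
  ||g||_q = (integral x^7.2 dx)^(1/1.2) = (1/8.2)^(1/1.2) = 0.173176
Step 3: Holder bound = ||f||_p * ||g||_q = 0.504017 * 0.173176 = 0.087284
Verification: 0.058824 <= 0.087284 (Holder holds)


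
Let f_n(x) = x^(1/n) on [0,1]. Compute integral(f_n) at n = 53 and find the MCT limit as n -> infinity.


At n = 53: f_53(x) = x^(1/53).
Step 1: integral(x^(1/53), 0, 1) = [x^(1/53+1) / (1/53+1)] from 0 to 1
     = 1 / (1/53 + 1) = 1 / ((53+1)/53) = 53/(53+1)
     = 53/54 = 0.981481
Step 2: As n -> infinity, f_n(x) = x^(1/n) -> 1 for x in (0,1], and f_n is increasing in n.
By MCT, lim_n integral(f_n) = integral(lim_n f_n) = integral(1, 0, 1) = 1.
Step 3: Verify convergence: 53/54 = 0.981481 -> 1


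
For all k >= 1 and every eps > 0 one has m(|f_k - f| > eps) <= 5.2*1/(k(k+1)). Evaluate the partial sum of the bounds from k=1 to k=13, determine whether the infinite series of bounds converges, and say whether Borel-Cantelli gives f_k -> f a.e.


Step 1: List the terms 5.2*1/(k(k+1)) for k = 1 to 13:
  k=1: 2.6
  k=2: 0.866667
  k=3: 0.433333
  k=4: 0.26
  k=5: 0.173333
  k=6: 0.12381
  k=7: 0.092857
  k=8: 0.072222
  k=9: 0.057778
  k=10: 0.047273
  k=11: 0.039394
  k=12: 0.033333
  k=13: 0.028571
Step 2: Partial sum = 2.6 + 0.866667 + 0.433333 + 0.26 + 0.173333 + 0.12381 + 0.092857 + 0.072222 + 0.057778 + 0.047273 + 0.039394 + 0.033333 + 0.028571
     = 4.828571
Step 3: The full series sum_(k>=1) 5.2*1/(k(k+1)) converges (telescoping series sum 1/(k(k+1)) = 1; a constant multiple of a convergent series converges).
Step 4: Fix eps > 0. Since sum_k m(|f_k - f| > eps) < infinity, the Borel-Cantelli lemma gives
        m(limsup_k {|f_k - f| > eps}) = 0, i.e. for a.e. x, |f_k(x) - f(x)| <= eps for all large k.
        Applying this with eps = 1/j for j = 1, 2, ... and intersecting the countably many full-measure sets,
        for a.e. x we get limsup_k |f_k(x) - f(x)| <= 1/j for every j, hence f_k -> f almost everywhere.
Conclusion: series converges; Borel-Cantelli yields f_k -> f a.e.


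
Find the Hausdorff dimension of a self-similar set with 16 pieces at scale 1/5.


For a self-similar set with N copies scaled by 1/r:
dim_H = log(N)/log(r) = log(16)/log(5)
= 2.772589/1.609438
= 1.722706


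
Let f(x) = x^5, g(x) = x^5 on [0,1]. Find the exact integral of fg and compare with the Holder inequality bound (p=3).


Step 1: Exact integral of f*g = integral(x^10, 0, 1) = 1/11
     = 0.090909
Step 2: Holder bound with p=3, q=1.5:
  ||f||_p = (integral x^15 dx)^(1/3) = (1/16)^(1/3) = 0.39685
  ||g||_q = (integral x^7.5 dx)^(1/1.5) = (1/8.5)^(1/1.5) = 0.240097
Step 3: Holder bound = ||f||_p * ||g||_q = 0.39685 * 0.240097 = 0.095283
Verification: 0.090909 <= 0.095283 (Holder holds)


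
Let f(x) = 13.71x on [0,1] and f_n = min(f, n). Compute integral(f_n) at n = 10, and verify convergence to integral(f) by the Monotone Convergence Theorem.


f(x) = 13.71x on [0,1]; f_n(x) = min(13.71x, n). At n = 10:
Step 1: f(x) reaches 10 at x = 10/13.71 = 0.729395
Step 2: integral(f_10) = integral(13.71x, 0, 0.729395) + integral(10, 0.729395, 1)
       = 13.71*0.729395^2/2 + 10*(1 - 0.729395)
       = 3.646973 + 2.706054
       = 6.353027
Step 3: As n -> infinity, f_n increases to f, so by MCT integral(f_n) -> integral(f) = 13.71/2 = 6.855.
Convergence: integral(f_10) = 6.353027 -> 6.855 as n -> infinity


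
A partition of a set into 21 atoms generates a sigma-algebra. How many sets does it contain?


Each element of the sigma-algebra is a union of some subset of the 21 atoms.
The number of such subsets is 2^21 = 2097152.


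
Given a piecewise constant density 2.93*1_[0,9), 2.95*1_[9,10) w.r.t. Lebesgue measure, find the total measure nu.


Integrate each piece of the Radon-Nikodym derivative:
Step 1: integral_0^9 2.93 dx = 2.93*(9-0) = 2.93*9 = 26.37
Step 2: integral_9^10 2.95 dx = 2.95*(10-9) = 2.95*1 = 2.95
Total: 26.37 + 2.95 = 29.32


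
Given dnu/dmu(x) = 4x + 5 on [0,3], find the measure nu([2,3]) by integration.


nu(A) = integral_A (dnu/dmu) dmu = integral_2^3 (4x + 5) dx
Step 1: Antiderivative F(x) = (4/2)x^2 + 5x
Step 2: F(3) = (4/2)*3^2 + 5*3 = 18 + 15 = 33
Step 3: F(2) = (4/2)*2^2 + 5*2 = 8 + 10 = 18
Step 4: nu([2,3]) = F(3) - F(2) = 33 - 18 = 15


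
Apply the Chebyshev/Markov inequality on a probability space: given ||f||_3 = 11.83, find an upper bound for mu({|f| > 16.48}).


Chebyshev/Markov inequality: mu(|f| > eps) <= (||f||_p / eps)^p
Step 1: ||f||_3 / eps = 11.83 / 16.48 = 0.71784
Step 2: Raise to power p = 3:
  (0.71784)^3 = 0.369899
Step 3: Therefore mu(|f| > 16.48) <= 0.369899


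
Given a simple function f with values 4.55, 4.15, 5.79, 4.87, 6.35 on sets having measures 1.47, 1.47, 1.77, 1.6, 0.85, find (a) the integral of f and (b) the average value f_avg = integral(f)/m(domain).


Step 1: Integral = sum(value_i * measure_i)
= 4.55*1.47 + 4.15*1.47 + 5.79*1.77 + 4.87*1.6 + 6.35*0.85
= 6.6885 + 6.1005 + 10.2483 + 7.792 + 5.3975
= 36.2268
Step 2: Total measure of domain = 1.47 + 1.47 + 1.77 + 1.6 + 0.85 = 7.16
Step 3: Average value = 36.2268 / 7.16 = 5.059609


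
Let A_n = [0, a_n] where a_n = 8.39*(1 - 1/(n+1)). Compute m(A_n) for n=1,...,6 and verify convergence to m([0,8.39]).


By continuity of measure from below: if A_n increases to A, then m(A_n) -> m(A).
Here A = [0, 8.39], so m(A) = 8.39
Step 1: a_1 = 8.39*(1 - 1/2) = 4.195, m(A_1) = 4.195
Step 2: a_2 = 8.39*(1 - 1/3) = 5.5933, m(A_2) = 5.5933
Step 3: a_3 = 8.39*(1 - 1/4) = 6.2925, m(A_3) = 6.2925
Step 4: a_4 = 8.39*(1 - 1/5) = 6.712, m(A_4) = 6.712
Step 5: a_5 = 8.39*(1 - 1/6) = 6.9917, m(A_5) = 6.9917
Step 6: a_6 = 8.39*(1 - 1/7) = 7.1914, m(A_6) = 7.1914
Limit: m(A_n) -> m([0,8.39]) = 8.39


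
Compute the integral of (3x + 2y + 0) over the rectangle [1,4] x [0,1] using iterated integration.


By Fubini, integrate in x first, then y.
Step 1: Fix y, integrate over x in [1,4]:
  integral(3x + 2y + 0, x=1..4)
  = 3*(4^2 - 1^2)/2 + (2y + 0)*(4 - 1)
  = 22.5 + (2y + 0)*3
  = 22.5 + 6y + 0
  = 22.5 + 6y
Step 2: Integrate over y in [0,1]:
  integral(22.5 + 6y, y=0..1)
  = 22.5*1 + 6*(1^2 - 0^2)/2
  = 22.5 + 3
  = 25.5


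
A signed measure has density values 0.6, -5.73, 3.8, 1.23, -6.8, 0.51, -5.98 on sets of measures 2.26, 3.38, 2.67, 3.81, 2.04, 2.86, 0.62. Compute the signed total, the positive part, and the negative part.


Step 1: Compute signed measure on each set:
  Set 1: 0.6 * 2.26 = 1.356
  Set 2: -5.73 * 3.38 = -19.3674
  Set 3: 3.8 * 2.67 = 10.146
  Set 4: 1.23 * 3.81 = 4.6863
  Set 5: -6.8 * 2.04 = -13.872
  Set 6: 0.51 * 2.86 = 1.4586
  Set 7: -5.98 * 0.62 = -3.7076
Step 2: Total signed measure = (1.356) + (-19.3674) + (10.146) + (4.6863) + (-13.872) + (1.4586) + (-3.7076)
     = -19.3001
Step 3: Positive part mu+(X) = sum of positive contributions = 17.6469
Step 4: Negative part mu-(X) = |sum of negative contributions| = 36.947


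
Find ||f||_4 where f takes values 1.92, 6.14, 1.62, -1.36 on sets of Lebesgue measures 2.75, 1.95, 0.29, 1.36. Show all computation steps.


Step 1: Compute |f_i|^4 for each value:
  |1.92|^4 = 13.589545
  |6.14|^4 = 1421.25984
  |1.62|^4 = 6.887475
  |-1.36|^4 = 3.42102
Step 2: Multiply by measures and sum:
  13.589545 * 2.75 = 37.371249
  1421.25984 * 1.95 = 2771.456688
  6.887475 * 0.29 = 1.997368
  3.42102 * 1.36 = 4.652587
Sum = 37.371249 + 2771.456688 + 1.997368 + 4.652587 = 2815.477892
Step 3: Take the p-th root:
||f||_4 = (2815.477892)^(1/4) = 7.284303


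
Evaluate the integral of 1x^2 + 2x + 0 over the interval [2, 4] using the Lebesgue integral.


The Lebesgue integral of a Riemann-integrable function agrees with the Riemann integral.
Antiderivative F(x) = (1/3)x^3 + (2/2)x^2 + 0x
F(4) = (1/3)*4^3 + (2/2)*4^2 + 0*4
     = (1/3)*64 + (2/2)*16 + 0*4
     = 21.333333 + 16 + 0
     = 37.333333
F(2) = 6.666667
Integral = F(4) - F(2) = 37.333333 - 6.666667 = 30.666667


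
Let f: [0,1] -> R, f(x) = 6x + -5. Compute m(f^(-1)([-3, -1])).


f^(-1)([-3, -1]) = {x : -3 <= 6x + -5 <= -1}
Solving: (-3 - -5)/6 <= x <= (-1 - -5)/6
= [0.333333, 0.666667]
Intersecting with [0,1]: [0.333333, 0.666667]
Measure = 0.666667 - 0.333333 = 0.333333


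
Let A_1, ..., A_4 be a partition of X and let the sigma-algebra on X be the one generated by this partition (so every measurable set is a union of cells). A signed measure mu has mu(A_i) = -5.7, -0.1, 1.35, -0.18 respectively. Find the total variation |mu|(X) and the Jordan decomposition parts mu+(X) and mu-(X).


Step 1: Every measurable set is a union of atoms (the cells / points), so a Hahn decomposition is
  obtained by grouping atoms by sign: P = union of atoms with mu > 0, N = union of the remaining atoms.
  Atoms in P (indices): 3;  atoms in N (indices): 1, 2, 4
  Positive values: 1.35
  Negative values: -5.7, -0.1, -0.18
Step 2: mu+(X) = mu(P) = sum of positive atom values = 1.35
Step 3: mu-(X) = -mu(N) = sum of |negative atom values| = 5.98
Step 4: |mu|(X) = mu+(X) + mu-(X) = 1.35 + 5.98 = 7.33


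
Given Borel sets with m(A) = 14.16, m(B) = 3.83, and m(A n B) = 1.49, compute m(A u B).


By inclusion-exclusion: m(A u B) = m(A) + m(B) - m(A n B)
= 14.16 + 3.83 - 1.49
= 16.5


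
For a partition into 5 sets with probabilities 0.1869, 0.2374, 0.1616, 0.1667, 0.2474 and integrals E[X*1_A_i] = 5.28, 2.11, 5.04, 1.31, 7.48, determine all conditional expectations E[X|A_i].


For each cell A_i: E[X|A_i] = E[X*1_A_i] / P(A_i)
Step 1: E[X|A_1] = 5.28 / 0.1869 = 28.250401
Step 2: E[X|A_2] = 2.11 / 0.2374 = 8.887953
Step 3: E[X|A_3] = 5.04 / 0.1616 = 31.188119
Step 4: E[X|A_4] = 1.31 / 0.1667 = 7.858428
Step 5: E[X|A_5] = 7.48 / 0.2474 = 30.234438
Verification: E[X] = sum E[X*1_A_i] = 5.28 + 2.11 + 5.04 + 1.31 + 7.48 = 21.22


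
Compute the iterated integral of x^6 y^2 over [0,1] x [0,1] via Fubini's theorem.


By Fubini's theorem, the double integral factors as a product of single integrals:
Step 1: integral_0^1 x^6 dx = [x^7/7] from 0 to 1
     = 1^7/7 = 0.142857
Step 2: integral_0^1 y^2 dy = [y^3/3] from 0 to 1
     = 1^3/3 = 0.333333
Step 3: Double integral = 0.142857 * 0.333333 = 0.047619


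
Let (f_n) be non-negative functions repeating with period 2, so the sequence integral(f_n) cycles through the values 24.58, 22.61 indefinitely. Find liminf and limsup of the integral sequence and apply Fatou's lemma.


The sequence (integral(f_n)) is periodic with period 2, repeating the values 24.58, 22.61 indefinitely.
Step 1: For a periodic sequence, every tail (a_m, a_(m+1), ...) contains all 2 period values infinitely often.
Step 2: Hence inf of every tail = min of the period values = min(24.58, 22.61) = 22.61.
        liminf_n integral(f_n) = sup over m of (inf of tail from m) = 22.61.
Step 3: Similarly sup of every tail = max of the period values = 24.58.
        limsup_n integral(f_n) = 24.58.
Step 4: Fatou's lemma: integral(liminf_n f_n) <= liminf_n integral(f_n) = 22.61.
        So the integral of the pointwise liminf is at most 22.61.


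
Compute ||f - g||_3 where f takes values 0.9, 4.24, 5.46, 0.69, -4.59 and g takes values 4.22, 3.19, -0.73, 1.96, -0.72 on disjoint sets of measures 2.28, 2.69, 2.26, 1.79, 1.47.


Step 1: Compute differences f_i - g_i:
  0.9 - 4.22 = -3.32
  4.24 - 3.19 = 1.05
  5.46 - -0.73 = 6.19
  0.69 - 1.96 = -1.27
  -4.59 - -0.72 = -3.87
Step 2: Compute |diff|^3 * measure for each set:
  |-3.32|^3 * 2.28 = 36.594368 * 2.28 = 83.435159
  |1.05|^3 * 2.69 = 1.157625 * 2.69 = 3.114011
  |6.19|^3 * 2.26 = 237.176659 * 2.26 = 536.019249
  |-1.27|^3 * 1.79 = 2.048383 * 1.79 = 3.666606
  |-3.87|^3 * 1.47 = 57.960603 * 1.47 = 85.202086
Step 3: Sum = 711.437112
Step 4: ||f-g||_3 = (711.437112)^(1/3) = 8.927136


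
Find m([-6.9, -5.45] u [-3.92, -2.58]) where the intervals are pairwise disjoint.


For pairwise disjoint intervals, m(union) = sum of lengths.
= (-5.45 - -6.9) + (-2.58 - -3.92)
= 1.45 + 1.34
= 2.79


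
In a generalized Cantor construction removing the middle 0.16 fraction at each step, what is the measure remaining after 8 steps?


Step 1: At each step, fraction remaining = 1 - 0.16 = 0.84
Step 2: After 8 steps, measure = (0.84)^8
Result = 0.247876


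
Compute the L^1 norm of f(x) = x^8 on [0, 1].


Step 1: ||f||_1 = (integral_0^1 |x^8|^1 dx)^(1/1)
     = (integral_0^1 x^8 dx)^(1/1)
Step 2: integral_0^1 x^8 dx = [x^9/(9)] from 0 to 1 = 1^9/9
     = 1/9 = 0.111111
Step 3: ||f||_1 = (0.111111)^(1/1) = 0.111111


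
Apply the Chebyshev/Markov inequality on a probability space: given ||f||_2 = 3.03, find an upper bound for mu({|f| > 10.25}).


Chebyshev/Markov inequality: mu(|f| > eps) <= (||f||_p / eps)^p
Step 1: ||f||_2 / eps = 3.03 / 10.25 = 0.29561
Step 2: Raise to power p = 2:
  (0.29561)^2 = 0.087385
Step 3: Therefore mu(|f| > 10.25) <= 0.087385


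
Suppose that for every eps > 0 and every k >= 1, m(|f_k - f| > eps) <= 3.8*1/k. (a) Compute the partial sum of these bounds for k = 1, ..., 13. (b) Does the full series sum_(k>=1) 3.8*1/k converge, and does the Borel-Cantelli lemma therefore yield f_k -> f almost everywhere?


Step 1: List the terms 3.8*1/k for k = 1 to 13:
  k=1: 3.8
  k=2: 1.9
  k=3: 1.266667
  k=4: 0.95
  k=5: 0.76
  k=6: 0.633333
  k=7: 0.542857
  k=8: 0.475
  k=9: 0.422222
  k=10: 0.38
  k=11: 0.345455
  k=12: 0.316667
  k=13: 0.292308
Step 2: Partial sum = 3.8 + 1.9 + 1.266667 + 0.95 + 0.76 + 0.633333 + 0.542857 + 0.475 + 0.422222 + 0.38 + 0.345455 + 0.316667 + 0.292308
     = 12.084508
Step 3: The full series sum_(k>=1) 3.8*1/k diverges (harmonic series, p = 1; a nonzero constant multiple of a divergent series diverges).
Step 4: The (first) Borel-Cantelli lemma requires a summable sequence of measures, so it does not apply here;
        from this bound alone no conclusion about a.e. convergence can be drawn (convergence in measure still
        gives an a.e.-convergent subsequence, but not a.e. convergence of the whole sequence).
Conclusion: series diverges; Borel-Cantelli is inconclusive about a.e. convergence of f_k.


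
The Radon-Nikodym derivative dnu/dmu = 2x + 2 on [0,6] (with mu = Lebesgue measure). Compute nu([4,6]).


nu(A) = integral_A (dnu/dmu) dmu = integral_4^6 (2x + 2) dx
Step 1: Antiderivative F(x) = (2/2)x^2 + 2x
Step 2: F(6) = (2/2)*6^2 + 2*6 = 36 + 12 = 48
Step 3: F(4) = (2/2)*4^2 + 2*4 = 16 + 8 = 24
Step 4: nu([4,6]) = F(6) - F(4) = 48 - 24 = 24


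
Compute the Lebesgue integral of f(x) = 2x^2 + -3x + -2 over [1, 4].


The Lebesgue integral of a Riemann-integrable function agrees with the Riemann integral.
Antiderivative F(x) = (2/3)x^3 + (-3/2)x^2 + -2x
F(4) = (2/3)*4^3 + (-3/2)*4^2 + -2*4
     = (2/3)*64 + (-3/2)*16 + -2*4
     = 42.666667 + -24 + -8
     = 10.666667
F(1) = -2.833333
Integral = F(4) - F(1) = 10.666667 - -2.833333 = 13.5


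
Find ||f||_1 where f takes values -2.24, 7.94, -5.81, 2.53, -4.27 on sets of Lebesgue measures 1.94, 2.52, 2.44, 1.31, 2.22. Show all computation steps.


Step 1: Compute |f_i|^1 for each value:
  |-2.24|^1 = 2.24
  |7.94|^1 = 7.94
  |-5.81|^1 = 5.81
  |2.53|^1 = 2.53
  |-4.27|^1 = 4.27
Step 2: Multiply by measures and sum:
  2.24 * 1.94 = 4.3456
  7.94 * 2.52 = 20.0088
  5.81 * 2.44 = 14.1764
  2.53 * 1.31 = 3.3143
  4.27 * 2.22 = 9.4794
Sum = 4.3456 + 20.0088 + 14.1764 + 3.3143 + 9.4794 = 51.3245
Step 3: Take the p-th root:
||f||_1 = (51.3245)^(1/1) = 51.3245


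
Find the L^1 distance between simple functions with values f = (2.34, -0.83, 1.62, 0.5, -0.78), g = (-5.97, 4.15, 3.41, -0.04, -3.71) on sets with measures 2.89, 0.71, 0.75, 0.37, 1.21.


Step 1: Compute differences f_i - g_i:
  2.34 - -5.97 = 8.31
  -0.83 - 4.15 = -4.98
  1.62 - 3.41 = -1.79
  0.5 - -0.04 = 0.54
  -0.78 - -3.71 = 2.93
Step 2: Compute |diff|^1 * measure for each set:
  |8.31|^1 * 2.89 = 8.31 * 2.89 = 24.0159
  |-4.98|^1 * 0.71 = 4.98 * 0.71 = 3.5358
  |-1.79|^1 * 0.75 = 1.79 * 0.75 = 1.3425
  |0.54|^1 * 0.37 = 0.54 * 0.37 = 0.1998
  |2.93|^1 * 1.21 = 2.93 * 1.21 = 3.5453
Step 3: Sum = 32.6393
Step 4: ||f-g||_1 = (32.6393)^(1/1) = 32.6393


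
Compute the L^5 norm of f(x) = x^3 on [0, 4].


Step 1: ||f||_5 = (integral_0^4 |x^3|^5 dx)^(1/5)
     = (integral_0^4 x^15 dx)^(1/5)
Step 2: integral_0^4 x^15 dx = [x^16/(16)] from 0 to 4 = 4^16/16
     = 4294967296/16 = 2.684355e+08
Step 3: ||f||_5 = (2.684355e+08)^(1/5) = 48.50293


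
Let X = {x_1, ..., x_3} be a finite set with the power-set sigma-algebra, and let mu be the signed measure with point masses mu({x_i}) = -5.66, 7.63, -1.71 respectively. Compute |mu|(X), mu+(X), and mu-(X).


Step 1: Every measurable set is a union of atoms (the cells / points), so a Hahn decomposition is
  obtained by grouping atoms by sign: P = union of atoms with mu > 0, N = union of the remaining atoms.
  Atoms in P (indices): 2;  atoms in N (indices): 1, 3
  Positive values: 7.63
  Negative values: -5.66, -1.71
Step 2: mu+(X) = mu(P) = sum of positive atom values = 7.63
Step 3: mu-(X) = -mu(N) = sum of |negative atom values| = 7.37
Step 4: |mu|(X) = mu+(X) + mu-(X) = 7.63 + 7.37 = 15


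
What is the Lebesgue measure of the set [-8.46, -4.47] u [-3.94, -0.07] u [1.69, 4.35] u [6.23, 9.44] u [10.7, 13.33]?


For pairwise disjoint intervals, m(union) = sum of lengths.
= (-4.47 - -8.46) + (-0.07 - -3.94) + (4.35 - 1.69) + (9.44 - 6.23) + (13.33 - 10.7)
= 3.99 + 3.87 + 2.66 + 3.21 + 2.63
= 16.36


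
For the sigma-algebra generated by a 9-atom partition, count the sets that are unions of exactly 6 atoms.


Each element of F is a union of some subset of the 9 atoms.
Elements that are unions of exactly 6 atoms correspond to 6-element subsets of the 9 atoms.
Count = C(9, 6) = 9! / (6! * 3!) = 84.


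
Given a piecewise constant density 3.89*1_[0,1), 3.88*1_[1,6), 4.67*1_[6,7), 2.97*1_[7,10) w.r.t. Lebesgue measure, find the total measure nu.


Integrate each piece of the Radon-Nikodym derivative:
Step 1: integral_0^1 3.89 dx = 3.89*(1-0) = 3.89*1 = 3.89
Step 2: integral_1^6 3.88 dx = 3.88*(6-1) = 3.88*5 = 19.4
Step 3: integral_6^7 4.67 dx = 4.67*(7-6) = 4.67*1 = 4.67
Step 4: integral_7^10 2.97 dx = 2.97*(10-7) = 2.97*3 = 8.91
Total: 3.89 + 19.4 + 4.67 + 8.91 = 36.87


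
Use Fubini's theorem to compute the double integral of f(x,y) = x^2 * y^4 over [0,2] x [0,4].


By Fubini's theorem, the double integral factors as a product of single integrals:
Step 1: integral_0^2 x^2 dx = [x^3/3] from 0 to 2
     = 2^3/3 = 2.666667
Step 2: integral_0^4 y^4 dy = [y^5/5] from 0 to 4
     = 4^5/5 = 204.8
Step 3: Double integral = 2.666667 * 204.8 = 546.133333


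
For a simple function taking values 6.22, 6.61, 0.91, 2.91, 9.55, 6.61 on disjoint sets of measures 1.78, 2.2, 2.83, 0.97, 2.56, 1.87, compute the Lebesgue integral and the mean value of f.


Step 1: Integral = sum(value_i * measure_i)
= 6.22*1.78 + 6.61*2.2 + 0.91*2.83 + 2.91*0.97 + 9.55*2.56 + 6.61*1.87
= 11.0716 + 14.542 + 2.5753 + 2.8227 + 24.448 + 12.3607
= 67.8203
Step 2: Total measure of domain = 1.78 + 2.2 + 2.83 + 0.97 + 2.56 + 1.87 = 12.21
Step 3: Average value = 67.8203 / 12.21 = 5.554488


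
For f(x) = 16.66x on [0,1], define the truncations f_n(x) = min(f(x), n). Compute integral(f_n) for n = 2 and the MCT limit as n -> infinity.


f(x) = 16.66x on [0,1]; f_n(x) = min(16.66x, n). At n = 2:
Step 1: f(x) reaches 2 at x = 2/16.66 = 0.120048
Step 2: integral(f_2) = integral(16.66x, 0, 0.120048) + integral(2, 0.120048, 1)
       = 16.66*0.120048^2/2 + 2*(1 - 0.120048)
       = 0.120048 + 1.759904
       = 1.879952
Step 3: As n -> infinity, f_n increases to f, so by MCT integral(f_n) -> integral(f) = 16.66/2 = 8.33.
Convergence: integral(f_2) = 1.879952 -> 8.33 as n -> infinity


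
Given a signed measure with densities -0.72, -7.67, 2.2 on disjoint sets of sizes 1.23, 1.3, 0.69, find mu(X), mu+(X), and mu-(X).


Step 1: Compute signed measure on each set:
  Set 1: -0.72 * 1.23 = -0.8856
  Set 2: -7.67 * 1.3 = -9.971
  Set 3: 2.2 * 0.69 = 1.518
Step 2: Total signed measure = (-0.8856) + (-9.971) + (1.518)
     = -9.3386
Step 3: Positive part mu+(X) = sum of positive contributions = 1.518
Step 4: Negative part mu-(X) = |sum of negative contributions| = 10.8566


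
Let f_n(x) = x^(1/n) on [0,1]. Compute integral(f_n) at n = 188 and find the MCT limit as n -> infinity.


At n = 188: f_188(x) = x^(1/188).
Step 1: integral(x^(1/188), 0, 1) = [x^(1/188+1) / (1/188+1)] from 0 to 1
     = 1 / (1/188 + 1) = 1 / ((188+1)/188) = 188/(188+1)
     = 188/189 = 0.994709
Step 2: As n -> infinity, f_n(x) = x^(1/n) -> 1 for x in (0,1], and f_n is increasing in n.
By MCT, lim_n integral(f_n) = integral(lim_n f_n) = integral(1, 0, 1) = 1.
Step 3: Verify convergence: 188/189 = 0.994709 -> 1


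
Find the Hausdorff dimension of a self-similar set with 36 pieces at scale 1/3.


For a self-similar set with N copies scaled by 1/r:
dim_H = log(N)/log(r) = log(36)/log(3)
= 3.583519/1.098612
= 3.26186


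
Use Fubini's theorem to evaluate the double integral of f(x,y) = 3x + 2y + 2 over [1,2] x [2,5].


By Fubini, integrate in x first, then y.
Step 1: Fix y, integrate over x in [1,2]:
  integral(3x + 2y + 2, x=1..2)
  = 3*(2^2 - 1^2)/2 + (2y + 2)*(2 - 1)
  = 4.5 + (2y + 2)*1
  = 4.5 + 2y + 2
  = 6.5 + 2y
Step 2: Integrate over y in [2,5]:
  integral(6.5 + 2y, y=2..5)
  = 6.5*3 + 2*(5^2 - 2^2)/2
  = 19.5 + 21
  = 40.5


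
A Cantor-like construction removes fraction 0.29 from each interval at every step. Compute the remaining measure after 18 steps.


Step 1: At each step, fraction remaining = 1 - 0.29 = 0.71
Step 2: After 18 steps, measure = (0.71)^18
Result = 0.002102


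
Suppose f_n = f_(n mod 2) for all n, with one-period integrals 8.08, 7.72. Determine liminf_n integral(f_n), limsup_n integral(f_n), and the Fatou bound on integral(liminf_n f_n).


The sequence (integral(f_n)) is periodic with period 2, repeating the values 8.08, 7.72 indefinitely.
Step 1: For a periodic sequence, every tail (a_m, a_(m+1), ...) contains all 2 period values infinitely often.
Step 2: Hence inf of every tail = min of the period values = min(8.08, 7.72) = 7.72.
        liminf_n integral(f_n) = sup over m of (inf of tail from m) = 7.72.
Step 3: Similarly sup of every tail = max of the period values = 8.08.
        limsup_n integral(f_n) = 8.08.
Step 4: Fatou's lemma: integral(liminf_n f_n) <= liminf_n integral(f_n) = 7.72.
        So the integral of the pointwise liminf is at most 7.72.


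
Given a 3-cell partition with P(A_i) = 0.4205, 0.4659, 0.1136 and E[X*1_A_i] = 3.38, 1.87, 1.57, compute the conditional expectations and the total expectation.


For each cell A_i: E[X|A_i] = E[X*1_A_i] / P(A_i)
Step 1: E[X|A_1] = 3.38 / 0.4205 = 8.03805
Step 2: E[X|A_2] = 1.87 / 0.4659 = 4.013737
Step 3: E[X|A_3] = 1.57 / 0.1136 = 13.820423
Verification: E[X] = sum E[X*1_A_i] = 3.38 + 1.87 + 1.57 = 6.82


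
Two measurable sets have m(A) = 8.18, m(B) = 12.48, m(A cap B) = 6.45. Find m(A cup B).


By inclusion-exclusion: m(A u B) = m(A) + m(B) - m(A n B)
= 8.18 + 12.48 - 6.45
= 14.21


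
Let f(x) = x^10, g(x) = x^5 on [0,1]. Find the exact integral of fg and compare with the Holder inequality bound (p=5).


Step 1: Exact integral of f*g = integral(x^15, 0, 1) = 1/16
     = 0.0625
Step 2: Holder bound with p=5, q=1.25:
  ||f||_p = (integral x^50 dx)^(1/5) = (1/51)^(1/5) = 0.455497
  ||g||_q = (integral x^6.25 dx)^(1/1.25) = (1/7.25)^(1/1.25) = 0.204989
Step 3: Holder bound = ||f||_p * ||g||_q = 0.455497 * 0.204989 = 0.093372
Verification: 0.0625 <= 0.093372 (Holder holds)


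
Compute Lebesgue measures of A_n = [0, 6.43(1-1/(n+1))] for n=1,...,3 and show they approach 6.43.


By continuity of measure from below: if A_n increases to A, then m(A_n) -> m(A).
Here A = [0, 6.43], so m(A) = 6.43
Step 1: a_1 = 6.43*(1 - 1/2) = 3.215, m(A_1) = 3.215
Step 2: a_2 = 6.43*(1 - 1/3) = 4.2867, m(A_2) = 4.2867
Step 3: a_3 = 6.43*(1 - 1/4) = 4.8225, m(A_3) = 4.8225
Limit: m(A_n) -> m([0,6.43]) = 6.43


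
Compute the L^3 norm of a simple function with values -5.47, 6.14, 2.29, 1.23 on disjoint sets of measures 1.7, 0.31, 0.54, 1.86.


Step 1: Compute |f_i|^3 for each value:
  |-5.47|^3 = 163.667323
  |6.14|^3 = 231.475544
  |2.29|^3 = 12.008989
  |1.23|^3 = 1.860867
Step 2: Multiply by measures and sum:
  163.667323 * 1.7 = 278.234449
  231.475544 * 0.31 = 71.757419
  12.008989 * 0.54 = 6.484854
  1.860867 * 1.86 = 3.461213
Sum = 278.234449 + 71.757419 + 6.484854 + 3.461213 = 359.937934
Step 3: Take the p-th root:
||f||_3 = (359.937934)^(1/3) = 7.113378


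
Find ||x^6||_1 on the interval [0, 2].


Step 1: ||f||_1 = (integral_0^2 |x^6|^1 dx)^(1/1)
     = (integral_0^2 x^6 dx)^(1/1)
Step 2: integral_0^2 x^6 dx = [x^7/(7)] from 0 to 2 = 2^7/7
     = 128/7 = 18.285714
Step 3: ||f||_1 = (18.285714)^(1/1) = 18.285714


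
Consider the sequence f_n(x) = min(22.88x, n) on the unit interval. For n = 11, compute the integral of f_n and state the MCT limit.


f(x) = 22.88x on [0,1]; f_n(x) = min(22.88x, n). At n = 11:
Step 1: f(x) reaches 11 at x = 11/22.88 = 0.480769
Step 2: integral(f_11) = integral(22.88x, 0, 0.480769) + integral(11, 0.480769, 1)
       = 22.88*0.480769^2/2 + 11*(1 - 0.480769)
       = 2.644231 + 5.711538
       = 8.355769
Step 3: As n -> infinity, f_n increases to f, so by MCT integral(f_n) -> integral(f) = 22.88/2 = 11.44.
Convergence: integral(f_11) = 8.355769 -> 11.44 as n -> infinity


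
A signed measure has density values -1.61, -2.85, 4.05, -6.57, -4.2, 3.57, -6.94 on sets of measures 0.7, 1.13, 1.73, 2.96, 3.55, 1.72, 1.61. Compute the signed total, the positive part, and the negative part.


Step 1: Compute signed measure on each set:
  Set 1: -1.61 * 0.7 = -1.127
  Set 2: -2.85 * 1.13 = -3.2205
  Set 3: 4.05 * 1.73 = 7.0065
  Set 4: -6.57 * 2.96 = -19.4472
  Set 5: -4.2 * 3.55 = -14.91
  Set 6: 3.57 * 1.72 = 6.1404
  Set 7: -6.94 * 1.61 = -11.1734
Step 2: Total signed measure = (-1.127) + (-3.2205) + (7.0065) + (-19.4472) + (-14.91) + (6.1404) + (-11.1734)
     = -36.7312
Step 3: Positive part mu+(X) = sum of positive contributions = 13.1469
Step 4: Negative part mu-(X) = |sum of negative contributions| = 49.8781


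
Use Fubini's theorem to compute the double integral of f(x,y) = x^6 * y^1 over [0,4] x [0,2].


By Fubini's theorem, the double integral factors as a product of single integrals:
Step 1: integral_0^4 x^6 dx = [x^7/7] from 0 to 4
     = 4^7/7 = 2340.571429
Step 2: integral_0^2 y^1 dy = [y^2/2] from 0 to 2
     = 2^2/2 = 2
Step 3: Double integral = 2340.571429 * 2 = 4681.142857


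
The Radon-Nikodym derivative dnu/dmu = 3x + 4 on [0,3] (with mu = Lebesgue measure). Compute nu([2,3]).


nu(A) = integral_A (dnu/dmu) dmu = integral_2^3 (3x + 4) dx
Step 1: Antiderivative F(x) = (3/2)x^2 + 4x
Step 2: F(3) = (3/2)*3^2 + 4*3 = 13.5 + 12 = 25.5
Step 3: F(2) = (3/2)*2^2 + 4*2 = 6 + 8 = 14
Step 4: nu([2,3]) = F(3) - F(2) = 25.5 - 14 = 11.5


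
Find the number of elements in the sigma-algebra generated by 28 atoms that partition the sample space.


Each element of the sigma-algebra is a union of some subset of the 28 atoms.
The number of such subsets is 2^28 = 268435456.


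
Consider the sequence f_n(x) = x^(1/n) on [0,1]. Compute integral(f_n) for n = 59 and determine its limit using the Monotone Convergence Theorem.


At n = 59: f_59(x) = x^(1/59).
Step 1: integral(x^(1/59), 0, 1) = [x^(1/59+1) / (1/59+1)] from 0 to 1
     = 1 / (1/59 + 1) = 1 / ((59+1)/59) = 59/(59+1)
     = 59/60 = 0.983333
Step 2: As n -> infinity, f_n(x) = x^(1/n) -> 1 for x in (0,1], and f_n is increasing in n.
By MCT, lim_n integral(f_n) = integral(lim_n f_n) = integral(1, 0, 1) = 1.
Step 3: Verify convergence: 59/60 = 0.983333 -> 1


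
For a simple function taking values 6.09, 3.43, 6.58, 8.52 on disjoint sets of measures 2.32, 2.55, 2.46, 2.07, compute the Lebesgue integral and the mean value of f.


Step 1: Integral = sum(value_i * measure_i)
= 6.09*2.32 + 3.43*2.55 + 6.58*2.46 + 8.52*2.07
= 14.1288 + 8.7465 + 16.1868 + 17.6364
= 56.6985
Step 2: Total measure of domain = 2.32 + 2.55 + 2.46 + 2.07 = 9.4
Step 3: Average value = 56.6985 / 9.4 = 6.031755


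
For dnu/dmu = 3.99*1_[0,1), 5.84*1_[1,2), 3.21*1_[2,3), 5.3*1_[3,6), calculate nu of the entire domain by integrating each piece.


Integrate each piece of the Radon-Nikodym derivative:
Step 1: integral_0^1 3.99 dx = 3.99*(1-0) = 3.99*1 = 3.99
Step 2: integral_1^2 5.84 dx = 5.84*(2-1) = 5.84*1 = 5.84
Step 3: integral_2^3 3.21 dx = 3.21*(3-2) = 3.21*1 = 3.21
Step 4: integral_3^6 5.3 dx = 5.3*(6-3) = 5.3*3 = 15.9
Total: 3.99 + 5.84 + 3.21 + 15.9 = 28.94


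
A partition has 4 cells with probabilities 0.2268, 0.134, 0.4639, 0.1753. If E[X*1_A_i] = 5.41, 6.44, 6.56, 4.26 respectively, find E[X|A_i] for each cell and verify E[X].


For each cell A_i: E[X|A_i] = E[X*1_A_i] / P(A_i)
Step 1: E[X|A_1] = 5.41 / 0.2268 = 23.853616
Step 2: E[X|A_2] = 6.44 / 0.134 = 48.059701
Step 3: E[X|A_3] = 6.56 / 0.4639 = 14.140979
Step 4: E[X|A_4] = 4.26 / 0.1753 = 24.301198
Verification: E[X] = sum E[X*1_A_i] = 5.41 + 6.44 + 6.56 + 4.26 = 22.67


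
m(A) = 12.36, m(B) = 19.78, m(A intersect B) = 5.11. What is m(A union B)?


By inclusion-exclusion: m(A u B) = m(A) + m(B) - m(A n B)
= 12.36 + 19.78 - 5.11
= 27.03


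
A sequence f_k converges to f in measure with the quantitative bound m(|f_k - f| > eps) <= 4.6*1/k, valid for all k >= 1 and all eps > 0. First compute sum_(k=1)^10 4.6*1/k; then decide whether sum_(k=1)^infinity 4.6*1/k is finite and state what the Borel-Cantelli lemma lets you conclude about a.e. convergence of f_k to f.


Step 1: List the terms 4.6*1/k for k = 1 to 10:
  k=1: 4.6
  k=2: 2.3
  k=3: 1.533333
  k=4: 1.15
  k=5: 0.92
  k=6: 0.766667
  k=7: 0.657143
  k=8: 0.575
  k=9: 0.511111
  k=10: 0.46
Step 2: Partial sum = 4.6 + 2.3 + 1.533333 + 1.15 + 0.92 + 0.766667 + 0.657143 + 0.575 + 0.511111 + 0.46
     = 13.473254
Step 3: The full series sum_(k>=1) 4.6*1/k diverges (harmonic series, p = 1; a nonzero constant multiple of a divergent series diverges).
Step 4: The (first) Borel-Cantelli lemma requires a summable sequence of measures, so it does not apply here;
        from this bound alone no conclusion about a.e. convergence can be drawn (convergence in measure still
        gives an a.e.-convergent subsequence, but not a.e. convergence of the whole sequence).
Conclusion: series diverges; Borel-Cantelli is inconclusive about a.e. convergence of f_k.
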